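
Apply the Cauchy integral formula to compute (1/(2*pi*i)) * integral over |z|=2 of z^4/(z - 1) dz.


Step 1: f(z) = z^4, a = 1 is inside |z| = 2
Step 2: By Cauchy integral formula: (1/(2pi*i)) * integral = f(a)
Step 3: f(1) = 1^4 = 1

1


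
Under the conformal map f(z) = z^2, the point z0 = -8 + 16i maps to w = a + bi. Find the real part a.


Step 1: z0 = -8 + 16i
Step 2: z0^2 = (-8)^2 - 16^2 - 256i
Step 3: real part = 64 - 256 = -192

-192


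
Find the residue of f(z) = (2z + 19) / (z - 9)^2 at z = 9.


Step 1: Pole of order 2 at z = 9
Step 2: Res = lim d/dz [(z - 9)^2 * f(z)] as z -> 9
Step 3: (z - 9)^2 * f(z) = 2z + 19
Step 4: d/dz[2z + 19] = 2

2


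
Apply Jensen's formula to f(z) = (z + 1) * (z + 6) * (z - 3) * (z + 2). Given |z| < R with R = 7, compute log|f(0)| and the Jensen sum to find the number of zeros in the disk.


Jensen's formula: (1/2pi)*integral log|f(Re^it)|dt = log|f(0)| + sum_{|a_k|<R} log(R/|a_k|)
Step 1: f(0) = 1 * 6 * (-3) * 2 = -36
Step 2: log|f(0)| = log|-1| + log|-6| + log|3| + log|-2| = 3.5835
Step 3: Zeros inside |z| < 7: -1, -6, 3, -2
Step 4: Jensen sum = log(7/1) + log(7/6) + log(7/3) + log(7/2) = 4.2001
Step 5: n(R) = number of terms in the Jensen sum = count of zeros inside |z| < 7 = 4

4


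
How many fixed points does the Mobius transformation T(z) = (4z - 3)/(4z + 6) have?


Step 1: Fixed points satisfy T(z) = z
Step 2: 4z^2 + 2z + 3 = 0
Step 3: Discriminant = 2^2 - 4*4*3 = -44
Step 4: Number of fixed points = 2

2


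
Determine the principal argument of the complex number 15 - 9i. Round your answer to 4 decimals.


Step 1: z = 15 - 9i
Step 2: arg(z) = atan2(-9, 15)
Step 3: arg(z) = -0.5404

-0.5404


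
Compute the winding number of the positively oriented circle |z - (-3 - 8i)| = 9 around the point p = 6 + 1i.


Step 1: Center c = (-3, -8), radius = 9
Step 2: |p - c|^2 = 9^2 + 9^2 = 162
Step 3: r^2 = 81
Step 4: |p-c| > r so winding number = 0

0


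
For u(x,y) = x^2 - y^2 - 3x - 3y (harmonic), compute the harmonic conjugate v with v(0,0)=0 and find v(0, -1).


Step 1: v_x = -u_y = 2y + 3
Step 2: v_y = u_x = 2x - 3
Step 3: v = 2xy + 3x - 3y + C
Step 4: v(0,0) = 0 => C = 0
Step 5: v(0, -1) = 3

3


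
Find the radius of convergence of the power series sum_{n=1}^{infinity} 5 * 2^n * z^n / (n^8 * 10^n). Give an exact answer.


Step 1: General term a_n = 5 * 2^n / (n^8 * 10^n)
Step 2: By the root test, |a_n|^(1/n) = 5^(1/n) * 2 / (n^(8/n) * 10) -> 2/10 as n -> infinity (since 5^(1/n) -> 1 and n^(8/n) -> 1)
Step 3: R = 1/lim|a_n|^(1/n) = 10/2 = 5

5


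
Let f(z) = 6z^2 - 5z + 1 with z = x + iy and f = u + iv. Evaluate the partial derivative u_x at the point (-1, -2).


Step 1: f(z) = 6(x+iy)^2 - 5(x+iy) + 1
Step 2: u = 6(x^2 - y^2) - 5x + 1
Step 3: u_x = 12x - 5
Step 4: At (-1, -2): u_x = -12 - 5 = -17

-17


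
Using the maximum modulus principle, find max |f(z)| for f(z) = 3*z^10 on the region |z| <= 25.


Step 1: On |z| = 25, |f(z)| = 3 * |z|^10 = 3 * 25^10
Step 2: By maximum modulus principle, maximum is on boundary.
Step 3: Maximum = 3 * 95367431640625 = 286102294921875

286102294921875


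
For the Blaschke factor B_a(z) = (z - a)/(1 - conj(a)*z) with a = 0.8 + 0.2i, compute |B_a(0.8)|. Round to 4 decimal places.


Step 1: Numerator z0 - a = 0.8 - (0.8 + 0.2i) = 0 - 0.2i
Step 2: Denominator 1 - conj(a)*z0 = 1 - (0.8 - 0.2i)*0.8 = 0.36 + 0.16i
Step 3: |z0 - a|^2 = 0^2 + (-0.2)^2 = 0.04; |1 - conj(a)*z0|^2 = 0.36^2 + 0.16^2 = 0.1552
Step 4: |B_a(0.8)| = sqrt(0.04 / 0.1552) = sqrt(0.257732)
Step 5: = 0.5077

0.5077


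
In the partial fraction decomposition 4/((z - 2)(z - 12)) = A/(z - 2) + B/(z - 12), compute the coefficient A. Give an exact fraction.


Step 1: Multiply both sides by (z - 2) and set z = 2
Step 2: A = 4 / (2 - 12)
Step 3: A = 4 / (-10)
Step 4: A = -2/5

-2/5


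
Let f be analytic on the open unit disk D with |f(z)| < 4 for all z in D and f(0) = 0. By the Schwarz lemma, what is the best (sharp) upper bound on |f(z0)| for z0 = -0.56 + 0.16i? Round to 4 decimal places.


Step 1: g = f/4 maps D -> D with g(0) = 0, so by the Schwarz lemma |g(z)| <= |z|, i.e. |f(z)| <= 4|z|; this is sharp (f(z) = 4z).
Step 2: |z0|^2 = (-0.56)^2 + 0.16^2 = 0.3392
Step 3: |z0| = sqrt(0.3392) = 0.582409
Step 4: Best bound = 4 * |z0| = 4 * 0.582409 = 2.3296

2.3296


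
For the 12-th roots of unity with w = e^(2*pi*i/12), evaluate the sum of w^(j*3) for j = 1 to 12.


Step 1: The sum sum_{j=1}^{n} w^(k*j) equals n if n | k, else 0.
Step 2: Here n = 12, k = 3
Step 3: Does n divide k? 12 | 3 -> False
Step 4: Sum = 0

0


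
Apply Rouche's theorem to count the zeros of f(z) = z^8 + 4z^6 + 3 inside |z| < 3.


Step 1: On |z| = 3 the three terms have sizes |z^8| = 3^8 = 6561, |4z^6| = 4*3^6 = 2916, |3| = 3
Step 2: The dominant term is g(z) = z^8; let h(z) = 4z^6 + 3 so f = g + h
Step 3: On |z| = 3: |g| = 6561 and |h| <= 2916 + 3 = 2919
Step 4: Since 6561 > 2919, |h| < |g| on |z| = 3, so by Rouche f has the same number of zeros as g inside |z| < 3
Step 5: g(z) = z^8 has 8 zeros (all at the origin) inside |z| < 3. Answer = 8

8


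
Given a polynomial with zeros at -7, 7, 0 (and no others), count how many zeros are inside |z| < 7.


Step 1: Check each root:
  z = -7: |-7| = 7 >= 7
  z = 7: |7| = 7 >= 7
  z = 0: |0| = 0 < 7
Step 2: Count = 1

1


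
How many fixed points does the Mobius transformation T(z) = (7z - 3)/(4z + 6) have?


Step 1: Fixed points satisfy T(z) = z
Step 2: 4z^2 - z + 3 = 0
Step 3: Discriminant = (-1)^2 - 4*4*3 = -47
Step 4: Number of fixed points = 2

2


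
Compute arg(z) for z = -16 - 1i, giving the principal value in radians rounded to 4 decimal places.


Step 1: z = -16 - 1i
Step 2: arg(z) = atan2(-1, -16)
Step 3: arg(z) = -3.0792

-3.0792


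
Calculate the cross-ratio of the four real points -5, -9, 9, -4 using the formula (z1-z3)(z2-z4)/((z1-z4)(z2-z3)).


Step 1: (z1-z3)(z2-z4) = (-14) * (-5) = 70
Step 2: (z1-z4)(z2-z3) = (-1) * (-18) = 18
Step 3: Cross-ratio = 70/18 = 35/9

35/9


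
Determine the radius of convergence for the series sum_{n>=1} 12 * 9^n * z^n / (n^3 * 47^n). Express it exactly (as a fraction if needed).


Step 1: General term a_n = 12 * 9^n / (n^3 * 47^n)
Step 2: By the root test, |a_n|^(1/n) = 12^(1/n) * 9 / (n^(3/n) * 47) -> 9/47 as n -> infinity (since 12^(1/n) -> 1 and n^(3/n) -> 1)
Step 3: R = 1/lim|a_n|^(1/n) = 47/9

47/9


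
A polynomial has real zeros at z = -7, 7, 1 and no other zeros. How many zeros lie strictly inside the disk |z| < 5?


Step 1: Check each root:
  z = -7: |-7| = 7 >= 5
  z = 7: |7| = 7 >= 5
  z = 1: |1| = 1 < 5
Step 2: Count = 1

1


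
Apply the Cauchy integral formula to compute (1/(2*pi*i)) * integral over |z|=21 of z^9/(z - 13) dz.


Step 1: f(z) = z^9, a = 13 is inside |z| = 21
Step 2: By Cauchy integral formula: (1/(2pi*i)) * integral = f(a)
Step 3: f(13) = 13^9 = 10604499373

10604499373


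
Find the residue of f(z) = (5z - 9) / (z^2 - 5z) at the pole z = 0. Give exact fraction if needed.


Step 1: Q(z) = z^2 - 5z = (z)(z - 5)
Step 2: Q'(z) = 2z - 5
Step 3: Q'(0) = -5, P(0) = -9
Step 4: Res = P(0)/Q'(0) = -9/(-5) = 9/5

9/5


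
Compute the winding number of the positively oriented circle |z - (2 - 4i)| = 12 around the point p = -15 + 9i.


Step 1: Center c = (2, -4), radius = 12
Step 2: |p - c|^2 = (-17)^2 + 13^2 = 458
Step 3: r^2 = 144
Step 4: |p-c| > r so winding number = 0

0


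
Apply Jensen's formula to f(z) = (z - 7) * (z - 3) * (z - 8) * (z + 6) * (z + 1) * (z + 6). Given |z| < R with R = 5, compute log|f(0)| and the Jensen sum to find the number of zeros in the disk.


Jensen's formula: (1/2pi)*integral log|f(Re^it)|dt = log|f(0)| + sum_{|a_k|<R} log(R/|a_k|)
Step 1: f(0) = (-7) * (-3) * (-8) * 6 * 1 * 6 = -6048
Step 2: log|f(0)| = log|7| + log|3| + log|8| + log|-6| + log|-1| + log|-6| = 8.7075
Step 3: Zeros inside |z| < 5: 3, -1
Step 4: Jensen sum = log(5/3) + log(5/1) = 2.1203
Step 5: n(R) = number of terms in the Jensen sum = count of zeros inside |z| < 5 = 2

2


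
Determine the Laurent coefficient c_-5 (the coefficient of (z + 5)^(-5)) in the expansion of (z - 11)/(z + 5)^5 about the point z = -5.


Step 1: Write the numerator in powers of (z + 5): z - 11 = (z + 5) + (1*(-5) - 11) = (z + 5) - 16
Step 2: Divide by (z + 5)^5: f(z) = -16(z + 5)^(-5) + (z + 5)^(-4)
Step 3: This finite sum is the Laurent series of f about z = -5.
Step 4: Coefficient of (z + 5)^(-5) = 1*(-5) - 11 = -16

-16


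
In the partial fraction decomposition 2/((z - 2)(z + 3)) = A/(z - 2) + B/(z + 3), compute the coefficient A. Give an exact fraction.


Step 1: Multiply both sides by (z - 2) and set z = 2
Step 2: A = 2 / (2 + 3)
Step 3: A = 2 / 5
Step 4: A = 2/5

2/5


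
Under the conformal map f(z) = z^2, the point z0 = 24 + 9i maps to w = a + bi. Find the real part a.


Step 1: z0 = 24 + 9i
Step 2: z0^2 = 24^2 - 9^2 + 432i
Step 3: real part = 576 - 81 = 495

495


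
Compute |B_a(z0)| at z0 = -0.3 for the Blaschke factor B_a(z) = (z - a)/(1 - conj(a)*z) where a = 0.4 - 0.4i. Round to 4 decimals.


Step 1: Numerator z0 - a = -0.3 - (0.4 - 0.4i) = -0.7 + 0.4i
Step 2: Denominator 1 - conj(a)*z0 = 1 - (0.4 + 0.4i)*(-0.3) = 1.12 + 0.12i
Step 3: |z0 - a|^2 = (-0.7)^2 + 0.4^2 = 0.65; |1 - conj(a)*z0|^2 = 1.12^2 + 0.12^2 = 1.2688
Step 4: |B_a(-0.3)| = sqrt(0.65 / 1.2688) = sqrt(0.512295)
Step 5: = 0.7157

0.7157


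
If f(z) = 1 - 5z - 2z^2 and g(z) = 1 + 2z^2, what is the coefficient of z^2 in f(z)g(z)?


Step 1: z^2 term in f*g comes from: (1)*(2z^2) + (-5z)*(0) + (-2z^2)*(1)
Step 2: = 2 + 0 - 2
Step 3: = 0

0


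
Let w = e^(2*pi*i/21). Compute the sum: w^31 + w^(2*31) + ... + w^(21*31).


Step 1: The sum sum_{j=1}^{n} w^(k*j) equals n if n | k, else 0.
Step 2: Here n = 21, k = 31
Step 3: Does n divide k? 21 | 31 -> False
Step 4: Sum = 0

0


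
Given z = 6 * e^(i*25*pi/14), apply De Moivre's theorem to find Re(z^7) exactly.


Step 1: By De Moivre's theorem, z^7 = 6^7 * e^(i*7*25*pi/14) = 279936 * (cos(25*pi/2) + i*sin(25*pi/2))
Step 2: |z|^7 = 6^7 = 279936
Step 3: Reduce the angle mod 2*pi: 25*pi/2 - 12*pi = pi/2
Step 4: cos(pi/2) = 0
Step 5: Re(z^7) = 279936 * 0 = 0

0


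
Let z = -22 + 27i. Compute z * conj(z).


Step 1: conj(z) = -22 - 27i
Step 2: z * conj(z) = (-22)^2 + 27^2
Step 3: = 484 + 729 = 1213

1213


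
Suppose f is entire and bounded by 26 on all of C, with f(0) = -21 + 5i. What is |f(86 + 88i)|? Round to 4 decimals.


Step 1: By Liouville's theorem, a bounded entire function is constant.
Step 2: f(z) = f(0) = -21 + 5i for all z.
Step 3: |f(w)| = |-21 + 5i| = sqrt(441 + 25)
Step 4: = 21.587

21.587


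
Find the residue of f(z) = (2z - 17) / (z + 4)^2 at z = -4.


Step 1: Pole of order 2 at z = -4
Step 2: Res = lim d/dz [(z + 4)^2 * f(z)] as z -> -4
Step 3: (z + 4)^2 * f(z) = 2z - 17
Step 4: d/dz[2z - 17] = 2

2


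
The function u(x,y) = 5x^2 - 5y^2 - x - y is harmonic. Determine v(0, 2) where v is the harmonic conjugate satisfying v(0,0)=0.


Step 1: v_x = -u_y = 10y + 1
Step 2: v_y = u_x = 10x - 1
Step 3: v = 10xy + x - y + C
Step 4: v(0,0) = 0 => C = 0
Step 5: v(0, 2) = -2

-2


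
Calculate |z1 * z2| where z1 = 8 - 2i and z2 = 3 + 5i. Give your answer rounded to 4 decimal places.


Step 1: |z1| = sqrt(8^2 + (-2)^2) = sqrt(68)
Step 2: |z2| = sqrt(3^2 + 5^2) = sqrt(34)
Step 3: |z1*z2| = |z1|*|z2| = sqrt(68) * sqrt(34) = sqrt(68 * 34) = sqrt(2312)
Step 4: = 48.0833

48.0833


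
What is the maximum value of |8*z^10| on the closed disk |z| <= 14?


Step 1: On |z| = 14, |f(z)| = 8 * |z|^10 = 8 * 14^10
Step 2: By maximum modulus principle, maximum is on boundary.
Step 3: Maximum = 8 * 289254654976 = 2314037239808

2314037239808


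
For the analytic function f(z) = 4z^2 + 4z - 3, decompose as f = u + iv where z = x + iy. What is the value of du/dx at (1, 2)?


Step 1: f(z) = 4(x+iy)^2 + 4(x+iy) - 3
Step 2: u = 4(x^2 - y^2) + 4x - 3
Step 3: u_x = 8x + 4
Step 4: At (1, 2): u_x = 8 + 4 = 12

12


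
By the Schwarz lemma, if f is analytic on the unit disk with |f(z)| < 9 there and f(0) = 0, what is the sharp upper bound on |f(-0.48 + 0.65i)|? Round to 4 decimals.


Step 1: g = f/9 maps D -> D with g(0) = 0, so by the Schwarz lemma |g(z)| <= |z|, i.e. |f(z)| <= 9|z|; this is sharp (f(z) = 9z).
Step 2: |z0|^2 = (-0.48)^2 + 0.65^2 = 0.6529
Step 3: |z0| = sqrt(0.6529) = 0.808022
Step 4: Best bound = 9 * |z0| = 9 * 0.808022 = 7.2722

7.2722


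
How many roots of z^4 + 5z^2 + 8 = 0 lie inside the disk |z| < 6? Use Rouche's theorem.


Step 1: On |z| = 6 the three terms have sizes |z^4| = 6^4 = 1296, |5z^2| = 5*6^2 = 180, |8| = 8
Step 2: The dominant term is g(z) = z^4; let h(z) = 5z^2 + 8 so f = g + h
Step 3: On |z| = 6: |g| = 1296 and |h| <= 180 + 8 = 188
Step 4: Since 1296 > 188, |h| < |g| on |z| = 6, so by Rouche f has the same number of zeros as g inside |z| < 6
Step 5: g(z) = z^4 has 4 zeros (all at the origin) inside |z| < 6. Answer = 4

4


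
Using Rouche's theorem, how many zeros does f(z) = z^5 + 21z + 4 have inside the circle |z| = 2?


Step 1: On |z| = 2 the three terms have sizes |z^5| = 2^5 = 32, |21z| = 21*2 = 42, |4| = 4
Step 2: The dominant term is g(z) = 21z; let h(z) = z^5 + 4 so f = g + h
Step 3: On |z| = 2: |g| = 42 and |h| <= 32 + 4 = 36
Step 4: Since 42 > 36, |h| < |g| on |z| = 2, so by Rouche f has the same number of zeros as g inside |z| < 2
Step 5: g(z) = 21z has 1 zero (at the origin, multiplicity 1) inside |z| < 2. Answer = 1

1


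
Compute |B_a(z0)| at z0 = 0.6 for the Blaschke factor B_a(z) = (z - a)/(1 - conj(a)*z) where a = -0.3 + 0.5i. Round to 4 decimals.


Step 1: Numerator z0 - a = 0.6 - (-0.3 + 0.5i) = 0.9 - 0.5i
Step 2: Denominator 1 - conj(a)*z0 = 1 - (-0.3 - 0.5i)*0.6 = 1.18 + 0.3i
Step 3: |z0 - a|^2 = 0.9^2 + (-0.5)^2 = 1.06; |1 - conj(a)*z0|^2 = 1.18^2 + 0.3^2 = 1.4824
Step 4: |B_a(0.6)| = sqrt(1.06 / 1.4824) = sqrt(0.715057)
Step 5: = 0.8456

0.8456


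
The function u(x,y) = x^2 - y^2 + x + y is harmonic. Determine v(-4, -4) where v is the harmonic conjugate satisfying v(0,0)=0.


Step 1: v_x = -u_y = 2y - 1
Step 2: v_y = u_x = 2x + 1
Step 3: v = 2xy - x + y + C
Step 4: v(0,0) = 0 => C = 0
Step 5: v(-4, -4) = 32

32


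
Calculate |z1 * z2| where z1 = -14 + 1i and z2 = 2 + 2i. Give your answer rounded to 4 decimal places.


Step 1: |z1| = sqrt((-14)^2 + 1^2) = sqrt(197)
Step 2: |z2| = sqrt(2^2 + 2^2) = sqrt(8)
Step 3: |z1*z2| = |z1|*|z2| = sqrt(197) * sqrt(8) = sqrt(197 * 8) = sqrt(1576)
Step 4: = 39.6989

39.6989


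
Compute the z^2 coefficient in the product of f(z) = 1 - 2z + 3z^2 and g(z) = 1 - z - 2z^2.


Step 1: z^2 term in f*g comes from: (1)*(-2z^2) + (-2z)*(-z) + (3z^2)*(1)
Step 2: = -2 + 2 + 3
Step 3: = 3

3


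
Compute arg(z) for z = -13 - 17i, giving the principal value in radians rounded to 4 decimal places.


Step 1: z = -13 - 17i
Step 2: arg(z) = atan2(-17, -13)
Step 3: arg(z) = -2.2236

-2.2236


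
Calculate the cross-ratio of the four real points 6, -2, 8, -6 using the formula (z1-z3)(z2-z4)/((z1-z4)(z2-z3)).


Step 1: (z1-z3)(z2-z4) = (-2) * 4 = -8
Step 2: (z1-z4)(z2-z3) = 12 * (-10) = -120
Step 3: Cross-ratio = 8/120 = 1/15

1/15


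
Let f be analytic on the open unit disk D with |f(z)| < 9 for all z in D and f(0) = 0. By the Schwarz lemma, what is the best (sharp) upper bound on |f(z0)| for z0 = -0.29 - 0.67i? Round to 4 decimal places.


Step 1: g = f/9 maps D -> D with g(0) = 0, so by the Schwarz lemma |g(z)| <= |z|, i.e. |f(z)| <= 9|z|; this is sharp (f(z) = 9z).
Step 2: |z0|^2 = (-0.29)^2 + (-0.67)^2 = 0.533
Step 3: |z0| = sqrt(0.533) = 0.730068
Step 4: Best bound = 9 * |z0| = 9 * 0.730068 = 6.5706

6.5706


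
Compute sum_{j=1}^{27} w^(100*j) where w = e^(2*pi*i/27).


Step 1: The sum sum_{j=1}^{n} w^(k*j) equals n if n | k, else 0.
Step 2: Here n = 27, k = 100
Step 3: Does n divide k? 27 | 100 -> False
Step 4: Sum = 0

0


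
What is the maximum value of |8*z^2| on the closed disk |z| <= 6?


Step 1: On |z| = 6, |f(z)| = 8 * |z|^2 = 8 * 6^2
Step 2: By maximum modulus principle, maximum is on boundary.
Step 3: Maximum = 8 * 36 = 288

288


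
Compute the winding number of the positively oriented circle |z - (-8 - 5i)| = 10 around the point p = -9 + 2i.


Step 1: Center c = (-8, -5), radius = 10
Step 2: |p - c|^2 = (-1)^2 + 7^2 = 50
Step 3: r^2 = 100
Step 4: |p-c| < r so winding number = 1

1


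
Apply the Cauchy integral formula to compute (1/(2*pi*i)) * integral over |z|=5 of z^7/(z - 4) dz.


Step 1: f(z) = z^7, a = 4 is inside |z| = 5
Step 2: By Cauchy integral formula: (1/(2pi*i)) * integral = f(a)
Step 3: f(4) = 4^7 = 16384

16384


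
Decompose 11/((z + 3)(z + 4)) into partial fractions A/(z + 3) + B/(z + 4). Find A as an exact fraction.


Step 1: Multiply both sides by (z + 3) and set z = -3
Step 2: A = 11 / (-3 + 4)
Step 3: A = 11 / 1
Step 4: A = 11

11


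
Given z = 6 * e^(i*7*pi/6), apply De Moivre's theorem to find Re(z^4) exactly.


Step 1: By De Moivre's theorem, z^4 = 6^4 * e^(i*4*7*pi/6) = 1296 * (cos(14*pi/3) + i*sin(14*pi/3))
Step 2: |z|^4 = 6^4 = 1296
Step 3: Reduce the angle mod 2*pi: 14*pi/3 - 4*pi = 2*pi/3
Step 4: cos(2*pi/3) = -1/2
Step 5: Re(z^4) = 1296 * (-1/2) = -648

-648


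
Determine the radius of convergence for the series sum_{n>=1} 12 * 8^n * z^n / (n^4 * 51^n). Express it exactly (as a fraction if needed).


Step 1: General term a_n = 12 * 8^n / (n^4 * 51^n)
Step 2: By the root test, |a_n|^(1/n) = 12^(1/n) * 8 / (n^(4/n) * 51) -> 8/51 as n -> infinity (since 12^(1/n) -> 1 and n^(4/n) -> 1)
Step 3: R = 1/lim|a_n|^(1/n) = 51/8

51/8


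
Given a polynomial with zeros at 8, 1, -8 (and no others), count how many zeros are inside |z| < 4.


Step 1: Check each root:
  z = 8: |8| = 8 >= 4
  z = 1: |1| = 1 < 4
  z = -8: |-8| = 8 >= 4
Step 2: Count = 1

1


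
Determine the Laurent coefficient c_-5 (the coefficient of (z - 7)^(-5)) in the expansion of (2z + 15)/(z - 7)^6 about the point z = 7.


Step 1: Write the numerator in powers of (z - 7): 2z + 15 = 2(z - 7) + (2*7 + 15) = 2(z - 7) + 29
Step 2: Divide by (z - 7)^6: f(z) = 29(z - 7)^(-6) + 2(z - 7)^(-5)
Step 3: This finite sum is the Laurent series of f about z = 7.
Step 4: Coefficient of (z - 7)^(-5) = coefficient of (z - 7) in the re-centred numerator = 2

2


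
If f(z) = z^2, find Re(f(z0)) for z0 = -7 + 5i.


Step 1: z0 = -7 + 5i
Step 2: z0^2 = (-7)^2 - 5^2 - 70i
Step 3: real part = 49 - 25 = 24

24


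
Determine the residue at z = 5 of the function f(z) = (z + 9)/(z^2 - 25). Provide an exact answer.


Step 1: Q(z) = z^2 - 25 = (z - 5)(z + 5)
Step 2: Q'(z) = 2z
Step 3: Q'(5) = 10, P(5) = 14
Step 4: Res = P(5)/Q'(5) = 14/10 = 7/5

7/5


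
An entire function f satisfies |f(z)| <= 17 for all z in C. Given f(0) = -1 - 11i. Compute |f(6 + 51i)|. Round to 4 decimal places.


Step 1: By Liouville's theorem, a bounded entire function is constant.
Step 2: f(z) = f(0) = -1 - 11i for all z.
Step 3: |f(w)| = |-1 - 11i| = sqrt(1 + 121)
Step 4: = 11.0454

11.0454


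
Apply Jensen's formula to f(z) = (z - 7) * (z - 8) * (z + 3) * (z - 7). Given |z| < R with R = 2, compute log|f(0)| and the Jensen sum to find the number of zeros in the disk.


Jensen's formula: (1/2pi)*integral log|f(Re^it)|dt = log|f(0)| + sum_{|a_k|<R} log(R/|a_k|)
Step 1: f(0) = (-7) * (-8) * 3 * (-7) = -1176
Step 2: log|f(0)| = log|7| + log|8| + log|-3| + log|7| = 7.0699
Step 3: Zeros inside |z| < 2: none
Step 4: Jensen sum = (empty sum) = 0
Step 5: n(R) = number of terms in the Jensen sum = count of zeros inside |z| < 2 = 0

0


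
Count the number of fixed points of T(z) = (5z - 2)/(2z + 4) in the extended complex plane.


Step 1: Fixed points satisfy T(z) = z
Step 2: 2z^2 - z + 2 = 0
Step 3: Discriminant = (-1)^2 - 4*2*2 = -15
Step 4: Number of fixed points = 2

2


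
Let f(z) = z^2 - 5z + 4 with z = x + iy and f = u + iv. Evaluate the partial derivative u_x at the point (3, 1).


Step 1: f(z) = (x+iy)^2 - 5(x+iy) + 4
Step 2: u = (x^2 - y^2) - 5x + 4
Step 3: u_x = 2x - 5
Step 4: At (3, 1): u_x = 6 - 5 = 1

1


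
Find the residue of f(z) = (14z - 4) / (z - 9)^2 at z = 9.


Step 1: Pole of order 2 at z = 9
Step 2: Res = lim d/dz [(z - 9)^2 * f(z)] as z -> 9
Step 3: (z - 9)^2 * f(z) = 14z - 4
Step 4: d/dz[14z - 4] = 14

14


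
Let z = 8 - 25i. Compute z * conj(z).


Step 1: conj(z) = 8 + 25i
Step 2: z * conj(z) = 8^2 + (-25)^2
Step 3: = 64 + 625 = 689

689


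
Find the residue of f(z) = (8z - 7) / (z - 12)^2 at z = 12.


Step 1: Pole of order 2 at z = 12
Step 2: Res = lim d/dz [(z - 12)^2 * f(z)] as z -> 12
Step 3: (z - 12)^2 * f(z) = 8z - 7
Step 4: d/dz[8z - 7] = 8

8


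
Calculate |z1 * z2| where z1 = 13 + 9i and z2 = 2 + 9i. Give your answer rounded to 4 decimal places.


Step 1: |z1| = sqrt(13^2 + 9^2) = sqrt(250)
Step 2: |z2| = sqrt(2^2 + 9^2) = sqrt(85)
Step 3: |z1*z2| = |z1|*|z2| = sqrt(250) * sqrt(85) = sqrt(250 * 85) = sqrt(21250)
Step 4: = 145.7738

145.7738


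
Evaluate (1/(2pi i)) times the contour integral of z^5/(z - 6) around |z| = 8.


Step 1: f(z) = z^5, a = 6 is inside |z| = 8
Step 2: By Cauchy integral formula: (1/(2pi*i)) * integral = f(a)
Step 3: f(6) = 6^5 = 7776

7776


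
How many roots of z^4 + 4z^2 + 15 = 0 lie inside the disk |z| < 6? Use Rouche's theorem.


Step 1: On |z| = 6 the three terms have sizes |z^4| = 6^4 = 1296, |4z^2| = 4*6^2 = 144, |15| = 15
Step 2: The dominant term is g(z) = z^4; let h(z) = 4z^2 + 15 so f = g + h
Step 3: On |z| = 6: |g| = 1296 and |h| <= 144 + 15 = 159
Step 4: Since 1296 > 159, |h| < |g| on |z| = 6, so by Rouche f has the same number of zeros as g inside |z| < 6
Step 5: g(z) = z^4 has 4 zeros (all at the origin) inside |z| < 6. Answer = 4

4


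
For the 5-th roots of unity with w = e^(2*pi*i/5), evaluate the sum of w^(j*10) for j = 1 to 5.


Step 1: The sum sum_{j=1}^{n} w^(k*j) equals n if n | k, else 0.
Step 2: Here n = 5, k = 10
Step 3: Does n divide k? 5 | 10 -> True
Step 4: Sum = 5

5


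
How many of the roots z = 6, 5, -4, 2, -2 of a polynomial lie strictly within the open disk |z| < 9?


Step 1: Check each root:
  z = 6: |6| = 6 < 9
  z = 5: |5| = 5 < 9
  z = -4: |-4| = 4 < 9
  z = 2: |2| = 2 < 9
  z = -2: |-2| = 2 < 9
Step 2: Count = 5

5


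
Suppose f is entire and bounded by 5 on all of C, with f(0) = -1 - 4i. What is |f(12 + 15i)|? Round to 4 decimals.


Step 1: By Liouville's theorem, a bounded entire function is constant.
Step 2: f(z) = f(0) = -1 - 4i for all z.
Step 3: |f(w)| = |-1 - 4i| = sqrt(1 + 16)
Step 4: = 4.1231

4.1231


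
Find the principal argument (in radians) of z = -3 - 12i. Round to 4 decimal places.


Step 1: z = -3 - 12i
Step 2: arg(z) = atan2(-12, -3)
Step 3: arg(z) = -1.8158

-1.8158


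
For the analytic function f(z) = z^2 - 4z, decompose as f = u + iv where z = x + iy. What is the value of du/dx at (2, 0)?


Step 1: f(z) = (x+iy)^2 - 4(x+iy) + 0
Step 2: u = (x^2 - y^2) - 4x + 0
Step 3: u_x = 2x - 4
Step 4: At (2, 0): u_x = 4 - 4 = 0

0


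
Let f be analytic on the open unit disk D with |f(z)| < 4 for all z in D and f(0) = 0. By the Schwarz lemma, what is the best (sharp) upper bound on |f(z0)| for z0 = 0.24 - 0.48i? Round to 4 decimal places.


Step 1: g = f/4 maps D -> D with g(0) = 0, so by the Schwarz lemma |g(z)| <= |z|, i.e. |f(z)| <= 4|z|; this is sharp (f(z) = 4z).
Step 2: |z0|^2 = 0.24^2 + (-0.48)^2 = 0.288
Step 3: |z0| = sqrt(0.288) = 0.536656
Step 4: Best bound = 4 * |z0| = 4 * 0.536656 = 2.1466

2.1466


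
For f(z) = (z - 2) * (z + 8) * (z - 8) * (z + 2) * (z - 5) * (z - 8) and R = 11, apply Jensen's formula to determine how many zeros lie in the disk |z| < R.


Jensen's formula: (1/2pi)*integral log|f(Re^it)|dt = log|f(0)| + sum_{|a_k|<R} log(R/|a_k|)
Step 1: f(0) = (-2) * 8 * (-8) * 2 * (-5) * (-8) = 10240
Step 2: log|f(0)| = log|2| + log|-8| + log|8| + log|-2| + log|5| + log|8| = 9.2341
Step 3: Zeros inside |z| < 11: 2, -8, 8, -2, 5, 8
Step 4: Jensen sum = log(11/2) + log(11/8) + log(11/8) + log(11/2) + log(11/5) + log(11/8) = 5.1533
Step 5: n(R) = number of terms in the Jensen sum = count of zeros inside |z| < 11 = 6

6


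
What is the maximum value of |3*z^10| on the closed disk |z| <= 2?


Step 1: On |z| = 2, |f(z)| = 3 * |z|^10 = 3 * 2^10
Step 2: By maximum modulus principle, maximum is on boundary.
Step 3: Maximum = 3 * 1024 = 3072

3072


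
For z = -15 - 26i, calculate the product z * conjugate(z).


Step 1: conj(z) = -15 + 26i
Step 2: z * conj(z) = (-15)^2 + (-26)^2
Step 3: = 225 + 676 = 901

901


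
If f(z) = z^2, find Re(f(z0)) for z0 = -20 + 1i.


Step 1: z0 = -20 + 1i
Step 2: z0^2 = (-20)^2 - 1^2 - 40i
Step 3: real part = 400 - 1 = 399

399


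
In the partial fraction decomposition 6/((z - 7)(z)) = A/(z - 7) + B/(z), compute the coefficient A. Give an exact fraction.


Step 1: Multiply both sides by (z - 7) and set z = 7
Step 2: A = 6 / (7 - 0)
Step 3: A = 6 / 7
Step 4: A = 6/7

6/7


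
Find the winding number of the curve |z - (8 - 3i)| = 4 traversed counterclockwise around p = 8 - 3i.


Step 1: Center c = (8, -3), radius = 4
Step 2: |p - c|^2 = 0^2 + 0^2 = 0
Step 3: r^2 = 16
Step 4: |p-c| < r so winding number = 1

1


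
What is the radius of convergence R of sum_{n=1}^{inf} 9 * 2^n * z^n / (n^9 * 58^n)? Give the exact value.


Step 1: General term a_n = 9 * 2^n / (n^9 * 58^n)
Step 2: By the root test, |a_n|^(1/n) = 9^(1/n) * 2 / (n^(9/n) * 58) -> 2/58 as n -> infinity (since 9^(1/n) -> 1 and n^(9/n) -> 1)
Step 3: R = 1/lim|a_n|^(1/n) = 58/2 = 29

29


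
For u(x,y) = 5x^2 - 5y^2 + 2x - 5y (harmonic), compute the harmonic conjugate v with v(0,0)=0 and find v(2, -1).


Step 1: v_x = -u_y = 10y + 5
Step 2: v_y = u_x = 10x + 2
Step 3: v = 10xy + 5x + 2y + C
Step 4: v(0,0) = 0 => C = 0
Step 5: v(2, -1) = -12

-12


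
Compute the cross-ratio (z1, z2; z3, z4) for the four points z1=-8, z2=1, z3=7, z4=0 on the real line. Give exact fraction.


Step 1: (z1-z3)(z2-z4) = (-15) * 1 = -15
Step 2: (z1-z4)(z2-z3) = (-8) * (-6) = 48
Step 3: Cross-ratio = -15/48 = -5/16

-5/16


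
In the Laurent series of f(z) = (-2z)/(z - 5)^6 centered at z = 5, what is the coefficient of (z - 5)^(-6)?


Step 1: Write the numerator in powers of (z - 5): -2z = -2(z - 5) + (-2*5 + 0) = -2(z - 5) - 10
Step 2: Divide by (z - 5)^6: f(z) = -10(z - 5)^(-6) - 2(z - 5)^(-5)
Step 3: This finite sum is the Laurent series of f about z = 5.
Step 4: Coefficient of (z - 5)^(-6) = -2*5 + 0 = -10

-10


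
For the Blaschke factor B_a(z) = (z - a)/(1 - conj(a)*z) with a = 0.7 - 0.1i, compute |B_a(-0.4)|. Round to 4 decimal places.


Step 1: Numerator z0 - a = -0.4 - (0.7 - 0.1i) = -1.1 + 0.1i
Step 2: Denominator 1 - conj(a)*z0 = 1 - (0.7 + 0.1i)*(-0.4) = 1.28 + 0.04i
Step 3: |z0 - a|^2 = (-1.1)^2 + 0.1^2 = 1.22; |1 - conj(a)*z0|^2 = 1.28^2 + 0.04^2 = 1.64
Step 4: |B_a(-0.4)| = sqrt(1.22 / 1.64) = sqrt(0.743902)
Step 5: = 0.8625

0.8625


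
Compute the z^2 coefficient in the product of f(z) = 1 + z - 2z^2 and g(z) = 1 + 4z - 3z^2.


Step 1: z^2 term in f*g comes from: (1)*(-3z^2) + (z)*(4z) + (-2z^2)*(1)
Step 2: = -3 + 4 - 2
Step 3: = -1

-1


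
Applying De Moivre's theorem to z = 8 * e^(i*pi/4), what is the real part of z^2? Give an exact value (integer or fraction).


Step 1: By De Moivre's theorem, z^2 = 8^2 * e^(i*2*pi/4) = 64 * (cos(pi/2) + i*sin(pi/2))
Step 2: |z|^2 = 8^2 = 64
Step 3: The angle pi/2 already lies in [0, 2*pi)
Step 4: cos(pi/2) = 0
Step 5: Re(z^2) = 64 * 0 = 0

0


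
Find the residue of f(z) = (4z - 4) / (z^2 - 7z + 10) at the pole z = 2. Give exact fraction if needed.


Step 1: Q(z) = z^2 - 7z + 10 = (z - 2)(z - 5)
Step 2: Q'(z) = 2z - 7
Step 3: Q'(2) = -3, P(2) = 4
Step 4: Res = P(2)/Q'(2) = 4/(-3) = -4/3

-4/3


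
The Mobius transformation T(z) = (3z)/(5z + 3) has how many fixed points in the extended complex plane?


Step 1: Fixed points satisfy T(z) = z
Step 2: 5z^2 = 0
Step 3: Discriminant = 0^2 - 4*5*0 = 0
Step 4: Number of fixed points = 1

1


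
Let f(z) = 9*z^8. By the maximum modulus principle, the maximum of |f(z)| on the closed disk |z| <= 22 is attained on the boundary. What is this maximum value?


Step 1: On |z| = 22, |f(z)| = 9 * |z|^8 = 9 * 22^8
Step 2: By maximum modulus principle, maximum is on boundary.
Step 3: Maximum = 9 * 54875873536 = 493882861824

493882861824


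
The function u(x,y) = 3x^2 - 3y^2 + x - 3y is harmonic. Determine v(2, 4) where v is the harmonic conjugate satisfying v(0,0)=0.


Step 1: v_x = -u_y = 6y + 3
Step 2: v_y = u_x = 6x + 1
Step 3: v = 6xy + 3x + y + C
Step 4: v(0,0) = 0 => C = 0
Step 5: v(2, 4) = 58

58


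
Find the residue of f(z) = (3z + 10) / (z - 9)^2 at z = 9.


Step 1: Pole of order 2 at z = 9
Step 2: Res = lim d/dz [(z - 9)^2 * f(z)] as z -> 9
Step 3: (z - 9)^2 * f(z) = 3z + 10
Step 4: d/dz[3z + 10] = 3

3


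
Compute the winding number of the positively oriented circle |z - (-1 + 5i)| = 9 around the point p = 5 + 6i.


Step 1: Center c = (-1, 5), radius = 9
Step 2: |p - c|^2 = 6^2 + 1^2 = 37
Step 3: r^2 = 81
Step 4: |p-c| < r so winding number = 1

1


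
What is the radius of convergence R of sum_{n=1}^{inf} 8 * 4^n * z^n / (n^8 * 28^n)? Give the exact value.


Step 1: General term a_n = 8 * 4^n / (n^8 * 28^n)
Step 2: By the root test, |a_n|^(1/n) = 8^(1/n) * 4 / (n^(8/n) * 28) -> 4/28 as n -> infinity (since 8^(1/n) -> 1 and n^(8/n) -> 1)
Step 3: R = 1/lim|a_n|^(1/n) = 28/4 = 7

7


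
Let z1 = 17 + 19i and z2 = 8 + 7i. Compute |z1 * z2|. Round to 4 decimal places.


Step 1: |z1| = sqrt(17^2 + 19^2) = sqrt(650)
Step 2: |z2| = sqrt(8^2 + 7^2) = sqrt(113)
Step 3: |z1*z2| = |z1|*|z2| = sqrt(650) * sqrt(113) = sqrt(650 * 113) = sqrt(73450)
Step 4: = 271.0166

271.0166


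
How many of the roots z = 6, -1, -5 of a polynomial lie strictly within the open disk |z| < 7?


Step 1: Check each root:
  z = 6: |6| = 6 < 7
  z = -1: |-1| = 1 < 7
  z = -5: |-5| = 5 < 7
Step 2: Count = 3

3


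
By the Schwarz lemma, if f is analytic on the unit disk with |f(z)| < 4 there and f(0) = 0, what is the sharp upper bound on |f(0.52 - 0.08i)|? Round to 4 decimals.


Step 1: g = f/4 maps D -> D with g(0) = 0, so by the Schwarz lemma |g(z)| <= |z|, i.e. |f(z)| <= 4|z|; this is sharp (f(z) = 4z).
Step 2: |z0|^2 = 0.52^2 + (-0.08)^2 = 0.2768
Step 3: |z0| = sqrt(0.2768) = 0.526118
Step 4: Best bound = 4 * |z0| = 4 * 0.526118 = 2.1045

2.1045


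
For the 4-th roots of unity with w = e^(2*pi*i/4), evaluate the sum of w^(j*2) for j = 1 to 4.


Step 1: The sum sum_{j=1}^{n} w^(k*j) equals n if n | k, else 0.
Step 2: Here n = 4, k = 2
Step 3: Does n divide k? 4 | 2 -> False
Step 4: Sum = 0

0


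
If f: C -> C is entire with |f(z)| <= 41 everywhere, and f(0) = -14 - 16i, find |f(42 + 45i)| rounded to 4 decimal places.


Step 1: By Liouville's theorem, a bounded entire function is constant.
Step 2: f(z) = f(0) = -14 - 16i for all z.
Step 3: |f(w)| = |-14 - 16i| = sqrt(196 + 256)
Step 4: = 21.2603

21.2603


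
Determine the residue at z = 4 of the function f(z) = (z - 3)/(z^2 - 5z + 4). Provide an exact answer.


Step 1: Q(z) = z^2 - 5z + 4 = (z - 4)(z - 1)
Step 2: Q'(z) = 2z - 5
Step 3: Q'(4) = 3, P(4) = 1
Step 4: Res = P(4)/Q'(4) = 1/3 = 1/3

1/3


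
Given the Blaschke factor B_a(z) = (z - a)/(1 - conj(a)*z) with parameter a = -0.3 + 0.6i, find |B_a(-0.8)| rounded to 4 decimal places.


Step 1: Numerator z0 - a = -0.8 - (-0.3 + 0.6i) = -0.5 - 0.6i
Step 2: Denominator 1 - conj(a)*z0 = 1 - (-0.3 - 0.6i)*(-0.8) = 0.76 - 0.48i
Step 3: |z0 - a|^2 = (-0.5)^2 + (-0.6)^2 = 0.61; |1 - conj(a)*z0|^2 = 0.76^2 + (-0.48)^2 = 0.808
Step 4: |B_a(-0.8)| = sqrt(0.61 / 0.808) = sqrt(0.75495)
Step 5: = 0.8689

0.8689


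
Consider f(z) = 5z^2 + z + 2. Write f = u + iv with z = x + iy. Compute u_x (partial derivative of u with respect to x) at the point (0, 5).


Step 1: f(z) = 5(x+iy)^2 + (x+iy) + 2
Step 2: u = 5(x^2 - y^2) + x + 2
Step 3: u_x = 10x + 1
Step 4: At (0, 5): u_x = 0 + 1 = 1

1


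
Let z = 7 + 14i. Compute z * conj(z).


Step 1: conj(z) = 7 - 14i
Step 2: z * conj(z) = 7^2 + 14^2
Step 3: = 49 + 196 = 245

245


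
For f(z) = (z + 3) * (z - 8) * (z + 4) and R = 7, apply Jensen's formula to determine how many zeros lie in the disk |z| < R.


Jensen's formula: (1/2pi)*integral log|f(Re^it)|dt = log|f(0)| + sum_{|a_k|<R} log(R/|a_k|)
Step 1: f(0) = 3 * (-8) * 4 = -96
Step 2: log|f(0)| = log|-3| + log|8| + log|-4| = 4.5643
Step 3: Zeros inside |z| < 7: -3, -4
Step 4: Jensen sum = log(7/3) + log(7/4) = 1.4069
Step 5: n(R) = number of terms in the Jensen sum = count of zeros inside |z| < 7 = 2

2


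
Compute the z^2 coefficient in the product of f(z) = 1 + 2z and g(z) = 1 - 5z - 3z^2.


Step 1: z^2 term in f*g comes from: (1)*(-3z^2) + (2z)*(-5z) + (0)*(1)
Step 2: = -3 - 10 + 0
Step 3: = -13

-13


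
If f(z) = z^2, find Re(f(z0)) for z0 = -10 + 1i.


Step 1: z0 = -10 + 1i
Step 2: z0^2 = (-10)^2 - 1^2 - 20i
Step 3: real part = 100 - 1 = 99

99


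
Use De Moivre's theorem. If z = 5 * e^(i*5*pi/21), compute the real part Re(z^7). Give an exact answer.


Step 1: By De Moivre's theorem, z^7 = 5^7 * e^(i*7*5*pi/21) = 78125 * (cos(5*pi/3) + i*sin(5*pi/3))
Step 2: |z|^7 = 5^7 = 78125
Step 3: The angle 5*pi/3 already lies in [0, 2*pi)
Step 4: cos(5*pi/3) = 1/2
Step 5: Re(z^7) = 78125 * 1/2 = 78125/2

78125/2


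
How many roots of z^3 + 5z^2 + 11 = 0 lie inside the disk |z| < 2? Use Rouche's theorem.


Step 1: On |z| = 2 the three terms have sizes |z^3| = 2^3 = 8, |5z^2| = 5*2^2 = 20, |11| = 11
Step 2: The dominant term is g(z) = 5z^2; let h(z) = z^3 + 11 so f = g + h
Step 3: On |z| = 2: |g| = 20 and |h| <= 8 + 11 = 19
Step 4: Since 20 > 19, |h| < |g| on |z| = 2, so by Rouche f has the same number of zeros as g inside |z| < 2
Step 5: g(z) = 5z^2 has 2 zeros (at the origin, multiplicity 2) inside |z| < 2. Answer = 2

2


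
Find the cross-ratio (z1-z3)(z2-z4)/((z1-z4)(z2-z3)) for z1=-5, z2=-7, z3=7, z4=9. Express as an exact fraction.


Step 1: (z1-z3)(z2-z4) = (-12) * (-16) = 192
Step 2: (z1-z4)(z2-z3) = (-14) * (-14) = 196
Step 3: Cross-ratio = 192/196 = 48/49

48/49


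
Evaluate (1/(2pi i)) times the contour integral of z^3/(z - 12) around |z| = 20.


Step 1: f(z) = z^3, a = 12 is inside |z| = 20
Step 2: By Cauchy integral formula: (1/(2pi*i)) * integral = f(a)
Step 3: f(12) = 12^3 = 1728

1728


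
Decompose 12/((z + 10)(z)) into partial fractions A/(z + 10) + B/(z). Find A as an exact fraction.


Step 1: Multiply both sides by (z + 10) and set z = -10
Step 2: A = 12 / (-10 - 0)
Step 3: A = 12 / (-10)
Step 4: A = -6/5

-6/5


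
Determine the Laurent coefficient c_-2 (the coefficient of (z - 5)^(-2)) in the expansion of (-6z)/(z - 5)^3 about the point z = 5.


Step 1: Write the numerator in powers of (z - 5): -6z = -6(z - 5) + (-6*5 + 0) = -6(z - 5) - 30
Step 2: Divide by (z - 5)^3: f(z) = -30(z - 5)^(-3) - 6(z - 5)^(-2)
Step 3: This finite sum is the Laurent series of f about z = 5.
Step 4: Coefficient of (z - 5)^(-2) = coefficient of (z - 5) in the re-centred numerator = -6

-6


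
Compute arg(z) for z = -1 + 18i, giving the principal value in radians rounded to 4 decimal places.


Step 1: z = -1 + 18i
Step 2: arg(z) = atan2(18, -1)
Step 3: arg(z) = 1.6263

1.6263


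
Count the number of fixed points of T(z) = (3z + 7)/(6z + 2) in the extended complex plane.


Step 1: Fixed points satisfy T(z) = z
Step 2: 6z^2 - z - 7 = 0
Step 3: Discriminant = (-1)^2 - 4*6*(-7) = 169
Step 4: Number of fixed points = 2

2


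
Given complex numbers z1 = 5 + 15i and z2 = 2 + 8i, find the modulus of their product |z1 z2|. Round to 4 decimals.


Step 1: |z1| = sqrt(5^2 + 15^2) = sqrt(250)
Step 2: |z2| = sqrt(2^2 + 8^2) = sqrt(68)
Step 3: |z1*z2| = |z1|*|z2| = sqrt(250) * sqrt(68) = sqrt(250 * 68) = sqrt(17000)
Step 4: = 130.384

130.384


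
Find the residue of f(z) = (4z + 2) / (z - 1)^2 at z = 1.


Step 1: Pole of order 2 at z = 1
Step 2: Res = lim d/dz [(z - 1)^2 * f(z)] as z -> 1
Step 3: (z - 1)^2 * f(z) = 4z + 2
Step 4: d/dz[4z + 2] = 4

4


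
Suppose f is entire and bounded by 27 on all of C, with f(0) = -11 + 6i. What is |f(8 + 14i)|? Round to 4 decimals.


Step 1: By Liouville's theorem, a bounded entire function is constant.
Step 2: f(z) = f(0) = -11 + 6i for all z.
Step 3: |f(w)| = |-11 + 6i| = sqrt(121 + 36)
Step 4: = 12.53

12.53


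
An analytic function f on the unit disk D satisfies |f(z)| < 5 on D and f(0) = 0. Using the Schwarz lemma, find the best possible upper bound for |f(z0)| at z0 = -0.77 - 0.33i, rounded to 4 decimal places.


Step 1: g = f/5 maps D -> D with g(0) = 0, so by the Schwarz lemma |g(z)| <= |z|, i.e. |f(z)| <= 5|z|; this is sharp (f(z) = 5z).
Step 2: |z0|^2 = (-0.77)^2 + (-0.33)^2 = 0.7018
Step 3: |z0| = sqrt(0.7018) = 0.837735
Step 4: Best bound = 5 * |z0| = 5 * 0.837735 = 4.1887

4.1887


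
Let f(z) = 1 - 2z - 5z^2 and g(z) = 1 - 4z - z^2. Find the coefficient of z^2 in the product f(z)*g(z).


Step 1: z^2 term in f*g comes from: (1)*(-z^2) + (-2z)*(-4z) + (-5z^2)*(1)
Step 2: = -1 + 8 - 5
Step 3: = 2

2


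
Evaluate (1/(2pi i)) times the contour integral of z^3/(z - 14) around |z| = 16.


Step 1: f(z) = z^3, a = 14 is inside |z| = 16
Step 2: By Cauchy integral formula: (1/(2pi*i)) * integral = f(a)
Step 3: f(14) = 14^3 = 2744

2744


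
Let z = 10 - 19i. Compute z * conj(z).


Step 1: conj(z) = 10 + 19i
Step 2: z * conj(z) = 10^2 + (-19)^2
Step 3: = 100 + 361 = 461

461


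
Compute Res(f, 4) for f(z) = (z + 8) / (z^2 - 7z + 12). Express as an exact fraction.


Step 1: Q(z) = z^2 - 7z + 12 = (z - 4)(z - 3)
Step 2: Q'(z) = 2z - 7
Step 3: Q'(4) = 1, P(4) = 12
Step 4: Res = P(4)/Q'(4) = 12/1 = 12

12


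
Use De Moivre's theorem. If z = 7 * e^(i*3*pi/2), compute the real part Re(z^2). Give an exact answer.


Step 1: By De Moivre's theorem, z^2 = 7^2 * e^(i*2*3*pi/2) = 49 * (cos(3*pi) + i*sin(3*pi))
Step 2: |z|^2 = 7^2 = 49
Step 3: Reduce the angle mod 2*pi: 3*pi - 2*pi = pi
Step 4: cos(pi) = -1
Step 5: Re(z^2) = 49 * (-1) = -49

-49


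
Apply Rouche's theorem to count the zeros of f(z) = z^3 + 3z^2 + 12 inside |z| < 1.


Step 1: On |z| = 1 the three terms have sizes |z^3| = 1^3 = 1, |3z^2| = 3*1^2 = 3, |12| = 12
Step 2: The dominant term is g(z) = 12; let h(z) = z^3 + 3z^2 so f = g + h
Step 3: On |z| = 1: |g| = 12 and |h| <= 1 + 3 = 4
Step 4: Since 12 > 4, |h| < |g| on |z| = 1, so by Rouche f has the same number of zeros as g inside |z| < 1
Step 5: g(z) = 12 is a nonzero constant with no zeros inside |z| < 1. Answer = 0

0


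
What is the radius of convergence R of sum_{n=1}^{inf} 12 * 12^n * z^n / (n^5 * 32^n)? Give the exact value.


Step 1: General term a_n = 12 * 12^n / (n^5 * 32^n)
Step 2: By the root test, |a_n|^(1/n) = 12^(1/n) * 12 / (n^(5/n) * 32) -> 12/32 as n -> infinity (since 12^(1/n) -> 1 and n^(5/n) -> 1)
Step 3: R = 1/lim|a_n|^(1/n) = 32/12 = 8/3

8/3


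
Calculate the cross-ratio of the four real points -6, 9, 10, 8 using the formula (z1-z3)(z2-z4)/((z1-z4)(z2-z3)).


Step 1: (z1-z3)(z2-z4) = (-16) * 1 = -16
Step 2: (z1-z4)(z2-z3) = (-14) * (-1) = 14
Step 3: Cross-ratio = -16/14 = -8/7

-8/7


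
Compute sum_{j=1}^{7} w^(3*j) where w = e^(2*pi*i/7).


Step 1: The sum sum_{j=1}^{n} w^(k*j) equals n if n | k, else 0.
Step 2: Here n = 7, k = 3
Step 3: Does n divide k? 7 | 3 -> False
Step 4: Sum = 0

0


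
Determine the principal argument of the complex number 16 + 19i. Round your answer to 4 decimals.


Step 1: z = 16 + 19i
Step 2: arg(z) = atan2(19, 16)
Step 3: arg(z) = 0.8709

0.8709


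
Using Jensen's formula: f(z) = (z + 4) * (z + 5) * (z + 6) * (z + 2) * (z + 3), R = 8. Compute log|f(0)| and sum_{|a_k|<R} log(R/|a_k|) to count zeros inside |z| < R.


Jensen's formula: (1/2pi)*integral log|f(Re^it)|dt = log|f(0)| + sum_{|a_k|<R} log(R/|a_k|)
Step 1: f(0) = 4 * 5 * 6 * 2 * 3 = 720
Step 2: log|f(0)| = log|-4| + log|-5| + log|-6| + log|-2| + log|-3| = 6.5793
Step 3: Zeros inside |z| < 8: -4, -5, -6, -2, -3
Step 4: Jensen sum = log(8/4) + log(8/5) + log(8/6) + log(8/2) + log(8/3) = 3.818
Step 5: n(R) = number of terms in the Jensen sum = count of zeros inside |z| < 8 = 5

5
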